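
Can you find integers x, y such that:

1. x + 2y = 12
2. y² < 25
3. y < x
Yes

Take x = 12, y = 0. Substituting into each constraint:
  (1) 12 + 2(0) = 12 ✓
  (2) y² = (0)² = 0, and 0 < 25 ✓
  (3) 0 < 12 ✓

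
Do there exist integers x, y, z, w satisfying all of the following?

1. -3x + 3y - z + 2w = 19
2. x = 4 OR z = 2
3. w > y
Yes

Take x = -3, y = 2, z = 2, w = 3. Substituting into each constraint:
  (1) -3(-3) + 3(2) + (-2) + 2(3) = 19 ✓
  (2) z = 2, target 2 ✓ (second branch holds)
  (3) 3 > 2 ✓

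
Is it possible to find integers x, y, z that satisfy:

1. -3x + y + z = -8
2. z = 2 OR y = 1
Yes

Take x = 0, y = -10, z = 2. Substituting into each constraint:
  (1) -3(0) + (-10) + 2 = -8 ✓
  (2) z = 2, target 2 ✓ (first branch holds)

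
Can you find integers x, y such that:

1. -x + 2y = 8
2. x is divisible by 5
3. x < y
Yes

Take x = 0, y = 4. Substituting into each constraint:
  (1) 0 + 2(4) = 8 ✓
  (2) 0 = 5 × 0, remainder 0 ✓
  (3) 0 < 4 ✓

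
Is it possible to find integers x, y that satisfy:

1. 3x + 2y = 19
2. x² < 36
Yes

Take x = 1, y = 8. Substituting into each constraint:
  (1) 3(1) + 2(8) = 19 ✓
  (2) x² = (1)² = 1, and 1 < 36 ✓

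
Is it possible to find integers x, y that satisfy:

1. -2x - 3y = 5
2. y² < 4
Yes

Take x = -4, y = 1. Substituting into each constraint:
  (1) -2(-4) - 3(1) = 5 ✓
  (2) y² = (1)² = 1, and 1 < 4 ✓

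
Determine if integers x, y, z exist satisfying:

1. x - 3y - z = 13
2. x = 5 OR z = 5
Yes

Take x = 5, y = 0, z = -8. Substituting into each constraint:
  (1) 5 - 3(0) + 8 = 13 ✓
  (2) x = 5, target 5 ✓ (first branch holds)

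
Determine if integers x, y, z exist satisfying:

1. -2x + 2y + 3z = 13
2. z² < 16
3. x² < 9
Yes

Take x = 0, y = 5, z = 1. Substituting into each constraint:
  (1) -2(0) + 2(5) + 3(1) = 13 ✓
  (2) z² = (1)² = 1, and 1 < 16 ✓
  (3) x² = (0)² = 0, and 0 < 9 ✓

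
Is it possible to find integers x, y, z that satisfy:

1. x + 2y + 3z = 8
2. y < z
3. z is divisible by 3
Yes

Take x = 10, y = -1, z = 0. Substituting into each constraint:
  (1) 10 + 2(-1) + 3(0) = 8 ✓
  (2) -1 < 0 ✓
  (3) 0 = 3 × 0, remainder 0 ✓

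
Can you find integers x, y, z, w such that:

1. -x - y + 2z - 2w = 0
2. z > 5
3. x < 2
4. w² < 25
Yes

Take x = 0, y = 12, z = 6, w = 0. Substituting into each constraint:
  (1) 0 + (-12) + 2(6) - 2(0) = 0 ✓
  (2) 6 > 5 ✓
  (3) 0 < 2 ✓
  (4) w² = (0)² = 0, and 0 < 25 ✓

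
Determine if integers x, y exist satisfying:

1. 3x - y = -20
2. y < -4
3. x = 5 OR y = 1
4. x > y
No

A contradictory subset is {3x - y = -20, y < -4, x = 5 OR y = 1}. No integer assignment can satisfy these jointly:

  - 3x - y = -20: is a linear equation tying the variables together
  - y < -4: bounds one variable relative to a constant
  - x = 5 OR y = 1: forces a choice: either x = 5 or y = 1

Split on the disjunction (x = 5 OR y = 1):
  • If x = 5: the equation forces y = 35, which contradicts the bound y ≤ -5.
  • If y = 1: this contradicts the bound y ≤ -5.
Both branches are infeasible, so the system has no integer solution.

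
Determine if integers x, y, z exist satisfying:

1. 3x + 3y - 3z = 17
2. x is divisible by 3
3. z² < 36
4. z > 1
No

Even the single constraint (3x + 3y - 3z = 17) is infeasible over the integers.

  - 3x + 3y - 3z = 17: every term on the left is divisible by 3, so the LHS ≡ 0 (mod 3), but the RHS 17 is not — no integer solution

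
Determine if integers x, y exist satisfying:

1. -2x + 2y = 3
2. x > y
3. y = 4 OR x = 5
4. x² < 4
No

Even the single constraint (-2x + 2y = 3) is infeasible over the integers.

  - -2x + 2y = 3: every term on the left is divisible by 2, so the LHS ≡ 0 (mod 2), but the RHS 3 is not — no integer solution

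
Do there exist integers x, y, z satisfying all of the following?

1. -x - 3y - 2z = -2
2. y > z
Yes

Take x = -1, y = 1, z = 0. Substituting into each constraint:
  (1) 1 - 3(1) - 2(0) = -2 ✓
  (2) 1 > 0 ✓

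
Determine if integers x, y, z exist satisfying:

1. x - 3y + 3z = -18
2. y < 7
Yes

Take x = 0, y = 0, z = -6. Substituting into each constraint:
  (1) 0 - 3(0) + 3(-6) = -18 ✓
  (2) 0 < 7 ✓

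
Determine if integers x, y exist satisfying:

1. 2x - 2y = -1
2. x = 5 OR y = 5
No

Even the single constraint (2x - 2y = -1) is infeasible over the integers.

  - 2x - 2y = -1: every term on the left is divisible by 2, so the LHS ≡ 0 (mod 2), but the RHS -1 is not — no integer solution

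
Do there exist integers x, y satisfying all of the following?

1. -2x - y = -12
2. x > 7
Yes

Take x = 8, y = -4. Substituting into each constraint:
  (1) -2(8) + 4 = -12 ✓
  (2) 8 > 7 ✓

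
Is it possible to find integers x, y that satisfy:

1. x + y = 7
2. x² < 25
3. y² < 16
Yes

Take x = 4, y = 3. Substituting into each constraint:
  (1) 4 + 3 = 7 ✓
  (2) x² = (4)² = 16, and 16 < 25 ✓
  (3) y² = (3)² = 9, and 9 < 16 ✓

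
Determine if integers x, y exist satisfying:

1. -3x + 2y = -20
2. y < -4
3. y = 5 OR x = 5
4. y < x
No

A contradictory subset is {-3x + 2y = -20, y < -4, y = 5 OR x = 5}. No integer assignment can satisfy these jointly:

  - -3x + 2y = -20: is a linear equation tying the variables together
  - y < -4: bounds one variable relative to a constant
  - y = 5 OR x = 5: forces a choice: either y = 5 or x = 5

Split on the disjunction (y = 5 OR x = 5):
  • If y = 5: this contradicts the bound y ≤ -5.
  • If x = 5: with x = 5, every remaining term of the linear equation is divisible by 2, so the left side is ≡ 0 (mod 2); but the right side -5 ≡ 1 (mod 2). No integers can satisfy it.
Both branches are infeasible, so the system has no integer solution.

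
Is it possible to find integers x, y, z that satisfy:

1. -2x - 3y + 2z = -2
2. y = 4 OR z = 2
Yes

Take x = 3, y = 0, z = 2. Substituting into each constraint:
  (1) -2(3) - 3(0) + 2(2) = -2 ✓
  (2) z = 2, target 2 ✓ (second branch holds)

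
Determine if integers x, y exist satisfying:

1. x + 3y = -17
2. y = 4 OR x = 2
Yes

Take x = -29, y = 4. Substituting into each constraint:
  (1) (-29) + 3(4) = -17 ✓
  (2) y = 4, target 4 ✓ (first branch holds)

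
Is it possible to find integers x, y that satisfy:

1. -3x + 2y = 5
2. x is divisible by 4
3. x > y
No

A contradictory subset is {-3x + 2y = 5, x is divisible by 4}. No integer assignment can satisfy these jointly:

  - -3x + 2y = 5: is a linear equation tying the variables together
  - x is divisible by 4: restricts x to multiples of 4

Modular obstruction: writing x = 4x', every remaining term of the linear equation is divisible by 2, so the left side is ≡ 0 (mod 2); but the right side 5 ≡ 1 (mod 2). No integers can satisfy it.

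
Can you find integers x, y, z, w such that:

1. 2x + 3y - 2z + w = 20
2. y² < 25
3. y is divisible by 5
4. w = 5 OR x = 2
Yes

Take x = 2, y = 0, z = -8, w = 0. Substituting into each constraint:
  (1) 2(2) + 3(0) - 2(-8) + 0 = 20 ✓
  (2) y² = (0)² = 0, and 0 < 25 ✓
  (3) 0 = 5 × 0, remainder 0 ✓
  (4) x = 2, target 2 ✓ (second branch holds)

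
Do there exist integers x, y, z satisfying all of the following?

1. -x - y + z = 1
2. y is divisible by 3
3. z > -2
Yes

Take x = 0, y = 0, z = 1. Substituting into each constraint:
  (1) 0 + 0 + 1 = 1 ✓
  (2) 0 = 3 × 0, remainder 0 ✓
  (3) 1 > -2 ✓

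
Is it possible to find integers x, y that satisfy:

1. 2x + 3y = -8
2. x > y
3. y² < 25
Yes

Take x = -1, y = -2. Substituting into each constraint:
  (1) 2(-1) + 3(-2) = -8 ✓
  (2) -1 > -2 ✓
  (3) y² = (-2)² = 4, and 4 < 25 ✓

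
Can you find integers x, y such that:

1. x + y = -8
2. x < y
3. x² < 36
Yes

Take x = -5, y = -3. Substituting into each constraint:
  (1) (-5) + (-3) = -8 ✓
  (2) -5 < -3 ✓
  (3) x² = (-5)² = 25, and 25 < 36 ✓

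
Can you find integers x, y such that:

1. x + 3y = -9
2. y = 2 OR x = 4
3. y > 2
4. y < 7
No

A contradictory subset is {x + 3y = -9, y = 2 OR x = 4, y > 2}. No integer assignment can satisfy these jointly:

  - x + 3y = -9: is a linear equation tying the variables together
  - y = 2 OR x = 4: forces a choice: either y = 2 or x = 4
  - y > 2: bounds one variable relative to a constant

Split on the disjunction (y = 2 OR x = 4):
  • If y = 2: this contradicts the bound y ≥ 3.
  • If x = 4: with x = 4, every remaining term of the linear equation is divisible by 3, so the left side is ≡ 0 (mod 3); but the right side -13 ≡ 2 (mod 3). No integers can satisfy it.
Both branches are infeasible, so the system has no integer solution.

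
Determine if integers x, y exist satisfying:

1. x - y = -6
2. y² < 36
Yes

Take x = -6, y = 0. Substituting into each constraint:
  (1) (-6) + 0 = -6 ✓
  (2) y² = (0)² = 0, and 0 < 36 ✓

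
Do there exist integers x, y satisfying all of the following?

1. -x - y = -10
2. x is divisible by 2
Yes

Take x = 0, y = 10. Substituting into each constraint:
  (1) 0 + (-10) = -10 ✓
  (2) 0 = 2 × 0, remainder 0 ✓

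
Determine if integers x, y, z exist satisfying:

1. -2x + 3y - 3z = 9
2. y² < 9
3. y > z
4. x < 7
Yes

Take x = -3, y = 0, z = -1. Substituting into each constraint:
  (1) -2(-3) + 3(0) - 3(-1) = 9 ✓
  (2) y² = (0)² = 0, and 0 < 9 ✓
  (3) 0 > -1 ✓
  (4) -3 < 7 ✓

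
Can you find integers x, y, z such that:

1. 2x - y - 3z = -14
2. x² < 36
Yes

Take x = 2, y = 0, z = 6. Substituting into each constraint:
  (1) 2(2) + 0 - 3(6) = -14 ✓
  (2) x² = (2)² = 4, and 4 < 36 ✓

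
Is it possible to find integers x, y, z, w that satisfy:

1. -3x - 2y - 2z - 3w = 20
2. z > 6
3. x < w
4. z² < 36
No

A contradictory subset is {z > 6, z² < 36}. No integer assignment can satisfy these jointly:

  - z > 6: bounds one variable relative to a constant
  - z² < 36: restricts z to |z| ≤ 5

Direct contradiction: the bounds on z require z ≥ 7 and z ≤ 5 simultaneously, which is empty.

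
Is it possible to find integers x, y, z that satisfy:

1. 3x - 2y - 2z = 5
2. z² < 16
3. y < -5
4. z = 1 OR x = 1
Yes

Take x = -3, y = -8, z = 1. Substituting into each constraint:
  (1) 3(-3) - 2(-8) - 2(1) = 5 ✓
  (2) z² = (1)² = 1, and 1 < 16 ✓
  (3) -8 < -5 ✓
  (4) z = 1, target 1 ✓ (first branch holds)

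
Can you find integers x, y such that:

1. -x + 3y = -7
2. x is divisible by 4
Yes

Take x = 16, y = 3. Substituting into each constraint:
  (1) (-16) + 3(3) = -7 ✓
  (2) 16 = 4 × 4, remainder 0 ✓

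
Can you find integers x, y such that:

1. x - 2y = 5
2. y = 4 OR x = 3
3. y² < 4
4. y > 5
No

A contradictory subset is {x - 2y = 5, y = 4 OR x = 3, y > 5}. No integer assignment can satisfy these jointly:

  - x - 2y = 5: is a linear equation tying the variables together
  - y = 4 OR x = 3: forces a choice: either y = 4 or x = 3
  - y > 5: bounds one variable relative to a constant

Split on the disjunction (y = 4 OR x = 3):
  • If y = 4: this contradicts the bound y ≥ 6.
  • If x = 3: the equation forces y = -1, which contradicts the bound y ≥ 6.
Both branches are infeasible, so the system has no integer solution.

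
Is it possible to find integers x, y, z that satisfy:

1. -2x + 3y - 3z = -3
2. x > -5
Yes

Take x = 3, y = 1, z = 0. Substituting into each constraint:
  (1) -2(3) + 3(1) - 3(0) = -3 ✓
  (2) 3 > -5 ✓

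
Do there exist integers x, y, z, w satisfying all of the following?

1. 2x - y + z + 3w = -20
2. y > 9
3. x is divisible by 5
Yes

Take x = 0, y = 20, z = 0, w = 0. Substituting into each constraint:
  (1) 2(0) + (-20) + 0 + 3(0) = -20 ✓
  (2) 20 > 9 ✓
  (3) 0 = 5 × 0, remainder 0 ✓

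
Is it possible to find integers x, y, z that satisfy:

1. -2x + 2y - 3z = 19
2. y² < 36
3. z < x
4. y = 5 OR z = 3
Yes

Take x = 0, y = 5, z = -3. Substituting into each constraint:
  (1) -2(0) + 2(5) - 3(-3) = 19 ✓
  (2) y² = (5)² = 25, and 25 < 36 ✓
  (3) -3 < 0 ✓
  (4) y = 5, target 5 ✓ (first branch holds)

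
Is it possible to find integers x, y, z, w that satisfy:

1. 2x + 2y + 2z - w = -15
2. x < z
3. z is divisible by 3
Yes

Take x = -1, y = -6, z = 0, w = 1. Substituting into each constraint:
  (1) 2(-1) + 2(-6) + 2(0) + (-1) = -15 ✓
  (2) -1 < 0 ✓
  (3) 0 = 3 × 0, remainder 0 ✓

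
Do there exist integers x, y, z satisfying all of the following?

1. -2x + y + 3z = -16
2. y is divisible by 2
Yes

Take x = 8, y = 0, z = 0. Substituting into each constraint:
  (1) -2(8) + 0 + 3(0) = -16 ✓
  (2) 0 = 2 × 0, remainder 0 ✓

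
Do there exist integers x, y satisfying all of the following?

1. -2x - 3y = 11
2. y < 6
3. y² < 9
Yes

Take x = -4, y = -1. Substituting into each constraint:
  (1) -2(-4) - 3(-1) = 11 ✓
  (2) -1 < 6 ✓
  (3) y² = (-1)² = 1, and 1 < 9 ✓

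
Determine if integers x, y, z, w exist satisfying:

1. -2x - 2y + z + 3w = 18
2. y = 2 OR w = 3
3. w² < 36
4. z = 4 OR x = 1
Yes

Take x = -9, y = 2, z = 4, w = 0. Substituting into each constraint:
  (1) -2(-9) - 2(2) + 4 + 3(0) = 18 ✓
  (2) y = 2, target 2 ✓ (first branch holds)
  (3) w² = (0)² = 0, and 0 < 36 ✓
  (4) z = 4, target 4 ✓ (first branch holds)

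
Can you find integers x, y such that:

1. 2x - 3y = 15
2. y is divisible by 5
Yes

Take x = 15, y = 5. Substituting into each constraint:
  (1) 2(15) - 3(5) = 15 ✓
  (2) 5 = 5 × 1, remainder 0 ✓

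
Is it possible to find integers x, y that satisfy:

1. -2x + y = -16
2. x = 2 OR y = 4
Yes

Take x = 2, y = -12. Substituting into each constraint:
  (1) -2(2) + (-12) = -16 ✓
  (2) x = 2, target 2 ✓ (first branch holds)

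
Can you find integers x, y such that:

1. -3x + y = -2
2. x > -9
Yes

Take x = 1, y = 1. Substituting into each constraint:
  (1) -3(1) + 1 = -2 ✓
  (2) 1 > -9 ✓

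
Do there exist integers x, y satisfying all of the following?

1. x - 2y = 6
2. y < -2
Yes

Take x = 0, y = -3. Substituting into each constraint:
  (1) 0 - 2(-3) = 6 ✓
  (2) -3 < -2 ✓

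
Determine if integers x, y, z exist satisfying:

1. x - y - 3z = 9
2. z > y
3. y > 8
Yes

Take x = 48, y = 9, z = 10. Substituting into each constraint:
  (1) 48 + (-9) - 3(10) = 9 ✓
  (2) 10 > 9 ✓
  (3) 9 > 8 ✓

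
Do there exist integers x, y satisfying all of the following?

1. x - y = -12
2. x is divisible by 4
Yes

Take x = 0, y = 12. Substituting into each constraint:
  (1) 0 + (-12) = -12 ✓
  (2) 0 = 4 × 0, remainder 0 ✓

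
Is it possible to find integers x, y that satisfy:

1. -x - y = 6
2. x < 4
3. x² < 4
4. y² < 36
Yes

Take x = -1, y = -5. Substituting into each constraint:
  (1) 1 + 5 = 6 ✓
  (2) -1 < 4 ✓
  (3) x² = (-1)² = 1, and 1 < 4 ✓
  (4) y² = (-5)² = 25, and 25 < 36 ✓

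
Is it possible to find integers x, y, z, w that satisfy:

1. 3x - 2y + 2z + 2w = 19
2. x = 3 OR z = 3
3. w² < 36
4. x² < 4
Yes

Take x = 1, y = -5, z = 3, w = 0. Substituting into each constraint:
  (1) 3(1) - 2(-5) + 2(3) + 2(0) = 19 ✓
  (2) z = 3, target 3 ✓ (second branch holds)
  (3) w² = (0)² = 0, and 0 < 36 ✓
  (4) x² = (1)² = 1, and 1 < 4 ✓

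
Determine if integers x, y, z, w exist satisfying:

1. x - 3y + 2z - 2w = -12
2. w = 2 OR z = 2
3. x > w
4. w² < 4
Yes

Take x = 0, y = 6, z = 2, w = -1. Substituting into each constraint:
  (1) 0 - 3(6) + 2(2) - 2(-1) = -12 ✓
  (2) z = 2, target 2 ✓ (second branch holds)
  (3) 0 > -1 ✓
  (4) w² = (-1)² = 1, and 1 < 4 ✓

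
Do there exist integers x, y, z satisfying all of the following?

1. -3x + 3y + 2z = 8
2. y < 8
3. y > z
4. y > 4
Yes

Take x = 1, y = 5, z = -2. Substituting into each constraint:
  (1) -3(1) + 3(5) + 2(-2) = 8 ✓
  (2) 5 < 8 ✓
  (3) 5 > -2 ✓
  (4) 5 > 4 ✓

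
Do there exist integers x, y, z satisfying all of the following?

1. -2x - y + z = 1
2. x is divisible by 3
Yes

Take x = 0, y = 0, z = 1. Substituting into each constraint:
  (1) -2(0) + 0 + 1 = 1 ✓
  (2) 0 = 3 × 0, remainder 0 ✓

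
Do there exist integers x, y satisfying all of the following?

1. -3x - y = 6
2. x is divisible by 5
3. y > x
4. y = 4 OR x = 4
No

A contradictory subset is {-3x - y = 6, y > x, y = 4 OR x = 4}. No integer assignment can satisfy these jointly:

  - -3x - y = 6: is a linear equation tying the variables together
  - y > x: bounds one variable relative to another variable
  - y = 4 OR x = 4: forces a choice: either y = 4 or x = 4

Split on the disjunction (y = 4 OR x = 4):
  • If y = 4: with y = 4, every remaining term of the linear equation is divisible by 3, so the left side is ≡ 0 (mod 3); but the right side 10 ≡ 1 (mod 3). No integers can satisfy it.
  • If x = 4: the equation forces y = -18, giving (x, y) = (4, -18), which violates y > x.
Both branches are infeasible, so the system has no integer solution.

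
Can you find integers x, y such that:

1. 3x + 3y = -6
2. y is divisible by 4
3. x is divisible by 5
Yes

Take x = -10, y = 8. Substituting into each constraint:
  (1) 3(-10) + 3(8) = -6 ✓
  (2) 8 = 4 × 2, remainder 0 ✓
  (3) -10 = 5 × -2, remainder 0 ✓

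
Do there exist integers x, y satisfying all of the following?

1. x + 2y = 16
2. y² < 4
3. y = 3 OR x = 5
No

The full constraint system is jointly infeasible over the integers. Each constraint and what it forces:

  - x + 2y = 16: is a linear equation tying the variables together
  - y² < 4: restricts y to |y| ≤ 1
  - y = 3 OR x = 5: forces a choice: either y = 3 or x = 5

Split on the disjunction (y = 3 OR x = 5):
  • If y = 3: this contradicts y² < 4, which requires |y| ≤ 1.
  • If x = 5: with x = 5, every remaining term of the linear equation is divisible by 2, so the left side is ≡ 0 (mod 2); but the right side 11 ≡ 1 (mod 2). No integers can satisfy it.
Both branches are infeasible, so the system has no integer solution.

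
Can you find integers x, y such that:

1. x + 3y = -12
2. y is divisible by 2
Yes

Take x = -12, y = 0. Substituting into each constraint:
  (1) (-12) + 3(0) = -12 ✓
  (2) 0 = 2 × 0, remainder 0 ✓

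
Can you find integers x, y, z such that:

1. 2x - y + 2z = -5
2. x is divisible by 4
Yes

Take x = 0, y = 1, z = -2. Substituting into each constraint:
  (1) 2(0) + (-1) + 2(-2) = -5 ✓
  (2) 0 = 4 × 0, remainder 0 ✓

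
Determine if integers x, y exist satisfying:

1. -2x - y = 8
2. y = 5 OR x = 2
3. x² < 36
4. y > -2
No

A contradictory subset is {-2x - y = 8, y = 5 OR x = 2, y > -2}. No integer assignment can satisfy these jointly:

  - -2x - y = 8: is a linear equation tying the variables together
  - y = 5 OR x = 2: forces a choice: either y = 5 or x = 2
  - y > -2: bounds one variable relative to a constant

Split on the disjunction (y = 5 OR x = 2):
  • If y = 5: with y = 5, every remaining term of the linear equation is divisible by 2, so the left side is ≡ 0 (mod 2); but the right side 13 ≡ 1 (mod 2). No integers can satisfy it.
  • If x = 2: the equation forces y = -12, which contradicts the bound y ≥ -1.
Both branches are infeasible, so the system has no integer solution.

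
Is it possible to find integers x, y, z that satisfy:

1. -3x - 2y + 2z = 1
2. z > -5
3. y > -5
Yes

Take x = 1, y = 0, z = 2. Substituting into each constraint:
  (1) -3(1) - 2(0) + 2(2) = 1 ✓
  (2) 2 > -5 ✓
  (3) 0 > -5 ✓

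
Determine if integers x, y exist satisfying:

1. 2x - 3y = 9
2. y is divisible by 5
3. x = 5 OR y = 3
No

The full constraint system is jointly infeasible over the integers. Each constraint and what it forces:

  - 2x - 3y = 9: is a linear equation tying the variables together
  - y is divisible by 5: restricts y to multiples of 5
  - x = 5 OR y = 3: forces a choice: either x = 5 or y = 3

Split on the disjunction (x = 5 OR y = 3):
  • If x = 5: with x = 5, writing y = 5y', every remaining term of the linear equation is divisible by 15, so the left side is ≡ 0 (mod 15); but the right side -1 ≡ 14 (mod 15). No integers can satisfy it.
  • If y = 3: this contradicts the divisibility constraint — 3 is not a multiple of 5.
Both branches are infeasible, so the system has no integer solution.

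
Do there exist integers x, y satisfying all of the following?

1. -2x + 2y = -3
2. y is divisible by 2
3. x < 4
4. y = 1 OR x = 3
No

Even the single constraint (-2x + 2y = -3) is infeasible over the integers.

  - -2x + 2y = -3: every term on the left is divisible by 2, so the LHS ≡ 0 (mod 2), but the RHS -3 is not — no integer solution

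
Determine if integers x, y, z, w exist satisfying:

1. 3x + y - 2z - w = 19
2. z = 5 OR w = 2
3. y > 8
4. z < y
Yes

Take x = 0, y = 9, z = 5, w = -20. Substituting into each constraint:
  (1) 3(0) + 9 - 2(5) + 20 = 19 ✓
  (2) z = 5, target 5 ✓ (first branch holds)
  (3) 9 > 8 ✓
  (4) 5 < 9 ✓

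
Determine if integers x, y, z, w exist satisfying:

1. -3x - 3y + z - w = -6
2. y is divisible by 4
Yes

Take x = 0, y = 0, z = -6, w = 0. Substituting into each constraint:
  (1) -3(0) - 3(0) + (-6) + 0 = -6 ✓
  (2) 0 = 4 × 0, remainder 0 ✓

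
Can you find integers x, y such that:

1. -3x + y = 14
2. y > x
Yes

Take x = -6, y = -4. Substituting into each constraint:
  (1) -3(-6) + (-4) = 14 ✓
  (2) -4 > -6 ✓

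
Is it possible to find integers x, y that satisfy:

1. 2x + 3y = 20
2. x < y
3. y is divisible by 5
Yes

Take x = -5, y = 10. Substituting into each constraint:
  (1) 2(-5) + 3(10) = 20 ✓
  (2) -5 < 10 ✓
  (3) 10 = 5 × 2, remainder 0 ✓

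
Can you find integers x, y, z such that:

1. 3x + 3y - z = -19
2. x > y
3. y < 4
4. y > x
No

A contradictory subset is {x > y, y > x}. No integer assignment can satisfy these jointly:

  - x > y: bounds one variable relative to another variable
  - y > x: bounds one variable relative to another variable

Direct contradiction: x > y and y > x cannot both hold.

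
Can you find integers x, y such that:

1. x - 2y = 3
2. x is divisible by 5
Yes

Take x = 5, y = 1. Substituting into each constraint:
  (1) 5 - 2(1) = 3 ✓
  (2) 5 = 5 × 1, remainder 0 ✓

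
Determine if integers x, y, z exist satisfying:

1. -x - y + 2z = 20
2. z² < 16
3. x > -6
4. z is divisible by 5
Yes

Take x = 0, y = -20, z = 0. Substituting into each constraint:
  (1) 0 + 20 + 2(0) = 20 ✓
  (2) z² = (0)² = 0, and 0 < 16 ✓
  (3) 0 > -6 ✓
  (4) 0 = 5 × 0, remainder 0 ✓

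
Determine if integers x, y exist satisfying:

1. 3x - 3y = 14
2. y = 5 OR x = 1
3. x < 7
No

Even the single constraint (3x - 3y = 14) is infeasible over the integers.

  - 3x - 3y = 14: every term on the left is divisible by 3, so the LHS ≡ 0 (mod 3), but the RHS 14 is not — no integer solution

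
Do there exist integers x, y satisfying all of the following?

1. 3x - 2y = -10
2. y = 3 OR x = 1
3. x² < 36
No

A contradictory subset is {3x - 2y = -10, y = 3 OR x = 1}. No integer assignment can satisfy these jointly:

  - 3x - 2y = -10: is a linear equation tying the variables together
  - y = 3 OR x = 1: forces a choice: either y = 3 or x = 1

Split on the disjunction (y = 3 OR x = 1):
  • If y = 3: with y = 3, every remaining term of the linear equation is divisible by 3, so the left side is ≡ 0 (mod 3); but the right side -4 ≡ 2 (mod 3). No integers can satisfy it.
  • If x = 1: with x = 1, every remaining term of the linear equation is divisible by 2, so the left side is ≡ 0 (mod 2); but the right side -13 ≡ 1 (mod 2). No integers can satisfy it.
Both branches are infeasible, so the system has no integer solution.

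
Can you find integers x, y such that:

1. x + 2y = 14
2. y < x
Yes

Take x = 14, y = 0. Substituting into each constraint:
  (1) 14 + 2(0) = 14 ✓
  (2) 0 < 14 ✓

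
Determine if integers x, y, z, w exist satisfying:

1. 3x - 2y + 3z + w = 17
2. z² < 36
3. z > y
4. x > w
Yes

Take x = 3, y = 0, z = 2, w = 2. Substituting into each constraint:
  (1) 3(3) - 2(0) + 3(2) + 2 = 17 ✓
  (2) z² = (2)² = 4, and 4 < 36 ✓
  (3) 2 > 0 ✓
  (4) 3 > 2 ✓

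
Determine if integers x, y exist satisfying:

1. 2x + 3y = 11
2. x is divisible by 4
Yes

Take x = 4, y = 1. Substituting into each constraint:
  (1) 2(4) + 3(1) = 11 ✓
  (2) 4 = 4 × 1, remainder 0 ✓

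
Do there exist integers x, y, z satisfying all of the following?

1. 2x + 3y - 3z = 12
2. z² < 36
Yes

Take x = 6, y = 0, z = 0. Substituting into each constraint:
  (1) 2(6) + 3(0) - 3(0) = 12 ✓
  (2) z² = (0)² = 0, and 0 < 36 ✓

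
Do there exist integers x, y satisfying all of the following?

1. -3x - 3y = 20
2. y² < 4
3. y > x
No

Even the single constraint (-3x - 3y = 20) is infeasible over the integers.

  - -3x - 3y = 20: every term on the left is divisible by 3, so the LHS ≡ 0 (mod 3), but the RHS 20 is not — no integer solution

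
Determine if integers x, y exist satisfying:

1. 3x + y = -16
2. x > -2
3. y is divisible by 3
No

A contradictory subset is {3x + y = -16, y is divisible by 3}. No integer assignment can satisfy these jointly:

  - 3x + y = -16: is a linear equation tying the variables together
  - y is divisible by 3: restricts y to multiples of 3

Modular obstruction: writing y = 3y', every remaining term of the linear equation is divisible by 3, so the left side is ≡ 0 (mod 3); but the right side -16 ≡ 2 (mod 3). No integers can satisfy it.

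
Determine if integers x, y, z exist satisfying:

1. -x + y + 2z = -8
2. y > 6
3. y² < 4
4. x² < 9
No

A contradictory subset is {y > 6, y² < 4}. No integer assignment can satisfy these jointly:

  - y > 6: bounds one variable relative to a constant
  - y² < 4: restricts y to |y| ≤ 1

Direct contradiction: the bounds on y require y ≥ 7 and y ≤ 1 simultaneously, which is empty.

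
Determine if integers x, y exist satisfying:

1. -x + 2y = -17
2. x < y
Yes

Take x = -19, y = -18. Substituting into each constraint:
  (1) 19 + 2(-18) = -17 ✓
  (2) -19 < -18 ✓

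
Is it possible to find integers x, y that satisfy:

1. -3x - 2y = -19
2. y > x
Yes

Take x = 3, y = 5. Substituting into each constraint:
  (1) -3(3) - 2(5) = -19 ✓
  (2) 5 > 3 ✓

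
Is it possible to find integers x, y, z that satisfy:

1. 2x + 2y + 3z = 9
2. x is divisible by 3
Yes

Take x = 0, y = 0, z = 3. Substituting into each constraint:
  (1) 2(0) + 2(0) + 3(3) = 9 ✓
  (2) 0 = 3 × 0, remainder 0 ✓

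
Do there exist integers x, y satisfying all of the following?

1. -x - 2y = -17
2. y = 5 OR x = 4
Yes

Take x = 7, y = 5. Substituting into each constraint:
  (1) (-7) - 2(5) = -17 ✓
  (2) y = 5, target 5 ✓ (first branch holds)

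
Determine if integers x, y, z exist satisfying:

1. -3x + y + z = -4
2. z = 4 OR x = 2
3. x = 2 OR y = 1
Yes

Take x = 2, y = 0, z = 2. Substituting into each constraint:
  (1) -3(2) + 0 + 2 = -4 ✓
  (2) x = 2, target 2 ✓ (second branch holds)
  (3) x = 2, target 2 ✓ (first branch holds)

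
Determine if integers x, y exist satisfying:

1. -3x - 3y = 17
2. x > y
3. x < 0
No

Even the single constraint (-3x - 3y = 17) is infeasible over the integers.

  - -3x - 3y = 17: every term on the left is divisible by 3, so the LHS ≡ 0 (mod 3), but the RHS 17 is not — no integer solution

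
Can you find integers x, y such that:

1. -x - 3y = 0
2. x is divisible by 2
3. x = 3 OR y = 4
Yes

Take x = -12, y = 4. Substituting into each constraint:
  (1) 12 - 3(4) = 0 ✓
  (2) -12 = 2 × -6, remainder 0 ✓
  (3) y = 4, target 4 ✓ (second branch holds)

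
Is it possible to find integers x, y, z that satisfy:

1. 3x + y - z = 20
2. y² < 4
Yes

Take x = 7, y = 0, z = 1. Substituting into each constraint:
  (1) 3(7) + 0 + (-1) = 20 ✓
  (2) y² = (0)² = 0, and 0 < 4 ✓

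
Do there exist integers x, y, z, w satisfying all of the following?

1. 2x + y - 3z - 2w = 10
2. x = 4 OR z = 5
Yes

Take x = 4, y = 2, z = 0, w = 0. Substituting into each constraint:
  (1) 2(4) + 2 - 3(0) - 2(0) = 10 ✓
  (2) x = 4, target 4 ✓ (first branch holds)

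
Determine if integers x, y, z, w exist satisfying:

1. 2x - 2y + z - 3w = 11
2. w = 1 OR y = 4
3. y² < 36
Yes

Take x = 9, y = 4, z = 1, w = 0. Substituting into each constraint:
  (1) 2(9) - 2(4) + 1 - 3(0) = 11 ✓
  (2) y = 4, target 4 ✓ (second branch holds)
  (3) y² = (4)² = 16, and 16 < 36 ✓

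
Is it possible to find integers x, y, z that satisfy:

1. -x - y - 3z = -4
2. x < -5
Yes

Take x = -6, y = 10, z = 0. Substituting into each constraint:
  (1) 6 + (-10) - 3(0) = -4 ✓
  (2) -6 < -5 ✓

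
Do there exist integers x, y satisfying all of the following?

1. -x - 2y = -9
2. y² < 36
Yes

Take x = 9, y = 0. Substituting into each constraint:
  (1) (-9) - 2(0) = -9 ✓
  (2) y² = (0)² = 0, and 0 < 36 ✓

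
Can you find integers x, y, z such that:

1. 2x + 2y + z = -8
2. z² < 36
Yes

Take x = -4, y = 0, z = 0. Substituting into each constraint:
  (1) 2(-4) + 2(0) + 0 = -8 ✓
  (2) z² = (0)² = 0, and 0 < 36 ✓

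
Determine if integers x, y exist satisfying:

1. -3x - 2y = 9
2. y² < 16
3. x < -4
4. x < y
Yes

Take x = -5, y = 3. Substituting into each constraint:
  (1) -3(-5) - 2(3) = 9 ✓
  (2) y² = (3)² = 9, and 9 < 16 ✓
  (3) -5 < -4 ✓
  (4) -5 < 3 ✓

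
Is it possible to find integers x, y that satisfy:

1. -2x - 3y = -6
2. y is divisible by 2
Yes

Take x = 3, y = 0. Substituting into each constraint:
  (1) -2(3) - 3(0) = -6 ✓
  (2) 0 = 2 × 0, remainder 0 ✓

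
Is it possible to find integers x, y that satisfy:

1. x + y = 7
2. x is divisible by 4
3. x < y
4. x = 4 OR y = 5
No

The full constraint system is jointly infeasible over the integers. Each constraint and what it forces:

  - x + y = 7: is a linear equation tying the variables together
  - x is divisible by 4: restricts x to multiples of 4
  - x < y: bounds one variable relative to another variable
  - x = 4 OR y = 5: forces a choice: either x = 4 or y = 5

Split on the disjunction (x = 4 OR y = 5):
  • If x = 4: the equation forces y = 3, giving (x, y) = (4, 3), which violates y > x.
  • If y = 5: with y = 5, writing x = 4x', every remaining term of the linear equation is divisible by 4, so the left side is ≡ 0 (mod 4); but the right side 2 ≡ 2 (mod 4). No integers can satisfy it.
Both branches are infeasible, so the system has no integer solution.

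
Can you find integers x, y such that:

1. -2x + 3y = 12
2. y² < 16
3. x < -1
Yes

Take x = -6, y = 0. Substituting into each constraint:
  (1) -2(-6) + 3(0) = 12 ✓
  (2) y² = (0)² = 0, and 0 < 16 ✓
  (3) -6 < -1 ✓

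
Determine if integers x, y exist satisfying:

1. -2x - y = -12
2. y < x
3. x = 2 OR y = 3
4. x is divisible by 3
No

A contradictory subset is {-2x - y = -12, y < x, x = 2 OR y = 3}. No integer assignment can satisfy these jointly:

  - -2x - y = -12: is a linear equation tying the variables together
  - y < x: bounds one variable relative to another variable
  - x = 2 OR y = 3: forces a choice: either x = 2 or y = 3

Split on the disjunction (x = 2 OR y = 3):
  • If x = 2: the equation forces y = 8, giving (x, y) = (2, 8), which violates x > y.
  • If y = 3: with y = 3, every remaining term of the linear equation is divisible by 2, so the left side is ≡ 0 (mod 2); but the right side -9 ≡ 1 (mod 2). No integers can satisfy it.
Both branches are infeasible, so the system has no integer solution.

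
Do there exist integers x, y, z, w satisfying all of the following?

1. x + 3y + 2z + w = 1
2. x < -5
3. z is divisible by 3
Yes

Take x = -6, y = 2, z = 0, w = 1. Substituting into each constraint:
  (1) (-6) + 3(2) + 2(0) + 1 = 1 ✓
  (2) -6 < -5 ✓
  (3) 0 = 3 × 0, remainder 0 ✓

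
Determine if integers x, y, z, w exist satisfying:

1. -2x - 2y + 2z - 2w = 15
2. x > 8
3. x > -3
No

Even the single constraint (-2x - 2y + 2z - 2w = 15) is infeasible over the integers.

  - -2x - 2y + 2z - 2w = 15: every term on the left is divisible by 2, so the LHS ≡ 0 (mod 2), but the RHS 15 is not — no integer solution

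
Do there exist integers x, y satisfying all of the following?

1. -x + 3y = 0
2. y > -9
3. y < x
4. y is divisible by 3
Yes

Take x = 9, y = 3. Substituting into each constraint:
  (1) (-9) + 3(3) = 0 ✓
  (2) 3 > -9 ✓
  (3) 3 < 9 ✓
  (4) 3 = 3 × 1, remainder 0 ✓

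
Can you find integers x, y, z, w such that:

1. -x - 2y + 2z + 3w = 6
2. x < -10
Yes

Take x = -11, y = 0, z = -4, w = 1. Substituting into each constraint:
  (1) 11 - 2(0) + 2(-4) + 3(1) = 6 ✓
  (2) -11 < -10 ✓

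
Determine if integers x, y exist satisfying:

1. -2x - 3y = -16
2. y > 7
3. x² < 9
No

The full constraint system is jointly infeasible over the integers. Each constraint and what it forces:

  - -2x - 3y = -16: is a linear equation tying the variables together
  - y > 7: bounds one variable relative to a constant
  - x² < 9: restricts x to |x| ≤ 2

Range argument: with x ∈ [-2, 2], y ∈ [8, ∞], the left side of the equation is at most -20, but the right side is -16 > -20. No integer solution exists.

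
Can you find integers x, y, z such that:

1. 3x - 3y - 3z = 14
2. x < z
No

Even the single constraint (3x - 3y - 3z = 14) is infeasible over the integers.

  - 3x - 3y - 3z = 14: every term on the left is divisible by 3, so the LHS ≡ 0 (mod 3), but the RHS 14 is not — no integer solution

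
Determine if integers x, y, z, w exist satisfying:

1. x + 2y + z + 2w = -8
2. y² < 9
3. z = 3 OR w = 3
Yes

Take x = -1, y = -1, z = 3, w = -4. Substituting into each constraint:
  (1) (-1) + 2(-1) + 3 + 2(-4) = -8 ✓
  (2) y² = (-1)² = 1, and 1 < 9 ✓
  (3) z = 3, target 3 ✓ (first branch holds)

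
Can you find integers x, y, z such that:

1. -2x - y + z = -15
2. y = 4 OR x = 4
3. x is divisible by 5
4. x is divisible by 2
Yes

Take x = 10, y = 4, z = 9. Substituting into each constraint:
  (1) -2(10) + (-4) + 9 = -15 ✓
  (2) y = 4, target 4 ✓ (first branch holds)
  (3) 10 = 5 × 2, remainder 0 ✓
  (4) 10 = 2 × 5, remainder 0 ✓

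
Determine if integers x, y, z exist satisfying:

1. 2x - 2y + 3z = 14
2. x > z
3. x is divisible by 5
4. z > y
Yes

Take x = 0, y = -10, z = -2. Substituting into each constraint:
  (1) 2(0) - 2(-10) + 3(-2) = 14 ✓
  (2) 0 > -2 ✓
  (3) 0 = 5 × 0, remainder 0 ✓
  (4) -2 > -10 ✓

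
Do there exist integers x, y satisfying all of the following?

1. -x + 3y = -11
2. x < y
Yes

Take x = -7, y = -6. Substituting into each constraint:
  (1) 7 + 3(-6) = -11 ✓
  (2) -7 < -6 ✓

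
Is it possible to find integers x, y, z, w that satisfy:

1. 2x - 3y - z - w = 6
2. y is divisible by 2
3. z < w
Yes

Take x = 4, y = 0, z = 0, w = 2. Substituting into each constraint:
  (1) 2(4) - 3(0) + 0 + (-2) = 6 ✓
  (2) 0 = 2 × 0, remainder 0 ✓
  (3) 0 < 2 ✓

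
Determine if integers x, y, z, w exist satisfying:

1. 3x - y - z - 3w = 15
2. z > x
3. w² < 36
Yes

Take x = -1, y = -18, z = 0, w = 0. Substituting into each constraint:
  (1) 3(-1) + 18 + 0 - 3(0) = 15 ✓
  (2) 0 > -1 ✓
  (3) w² = (0)² = 0, and 0 < 36 ✓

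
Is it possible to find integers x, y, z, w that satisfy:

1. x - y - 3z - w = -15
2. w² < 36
Yes

Take x = -15, y = 0, z = 0, w = 0. Substituting into each constraint:
  (1) (-15) + 0 - 3(0) + 0 = -15 ✓
  (2) w² = (0)² = 0, and 0 < 36 ✓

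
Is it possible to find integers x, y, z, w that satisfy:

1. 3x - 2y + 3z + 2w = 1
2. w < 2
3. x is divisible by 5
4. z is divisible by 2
Yes

Take x = 5, y = -1, z = -6, w = 1. Substituting into each constraint:
  (1) 3(5) - 2(-1) + 3(-6) + 2(1) = 1 ✓
  (2) 1 < 2 ✓
  (3) 5 = 5 × 1, remainder 0 ✓
  (4) -6 = 2 × -3, remainder 0 ✓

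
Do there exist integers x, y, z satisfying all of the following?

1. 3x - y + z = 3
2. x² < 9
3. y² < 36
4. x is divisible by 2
Yes

Take x = 0, y = 0, z = 3. Substituting into each constraint:
  (1) 3(0) + 0 + 3 = 3 ✓
  (2) x² = (0)² = 0, and 0 < 9 ✓
  (3) y² = (0)² = 0, and 0 < 36 ✓
  (4) 0 = 2 × 0, remainder 0 ✓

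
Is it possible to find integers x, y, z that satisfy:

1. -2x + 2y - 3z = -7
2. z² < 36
Yes

Take x = 0, y = -2, z = 1. Substituting into each constraint:
  (1) -2(0) + 2(-2) - 3(1) = -7 ✓
  (2) z² = (1)² = 1, and 1 < 36 ✓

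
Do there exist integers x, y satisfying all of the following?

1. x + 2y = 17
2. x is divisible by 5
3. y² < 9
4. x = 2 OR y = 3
No

A contradictory subset is {x + 2y = 17, y² < 9, x = 2 OR y = 3}. No integer assignment can satisfy these jointly:

  - x + 2y = 17: is a linear equation tying the variables together
  - y² < 9: restricts y to |y| ≤ 2
  - x = 2 OR y = 3: forces a choice: either x = 2 or y = 3

Split on the disjunction (x = 2 OR y = 3):
  • If x = 2: with x = 2, every remaining term of the linear equation is divisible by 2, so the left side is ≡ 0 (mod 2); but the right side 15 ≡ 1 (mod 2). No integers can satisfy it.
  • If y = 3: this contradicts y² < 9, which requires |y| ≤ 2.
Both branches are infeasible, so the system has no integer solution.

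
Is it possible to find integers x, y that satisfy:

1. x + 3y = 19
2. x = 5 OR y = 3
Yes

Take x = 10, y = 3. Substituting into each constraint:
  (1) 10 + 3(3) = 19 ✓
  (2) y = 3, target 3 ✓ (second branch holds)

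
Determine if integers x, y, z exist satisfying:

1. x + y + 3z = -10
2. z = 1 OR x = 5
Yes

Take x = -13, y = 0, z = 1. Substituting into each constraint:
  (1) (-13) + 0 + 3(1) = -10 ✓
  (2) z = 1, target 1 ✓ (first branch holds)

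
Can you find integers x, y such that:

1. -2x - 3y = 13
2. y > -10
Yes

Take x = -8, y = 1. Substituting into each constraint:
  (1) -2(-8) - 3(1) = 13 ✓
  (2) 1 > -10 ✓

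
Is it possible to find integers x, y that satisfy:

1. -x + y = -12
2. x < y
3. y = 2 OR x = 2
No

A contradictory subset is {-x + y = -12, x < y}. No integer assignment can satisfy these jointly:

  - -x + y = -12: is a linear equation tying the variables together
  - x < y: bounds one variable relative to another variable

From the equation, x − y = 12, i.e. y − x = -12; but y > x requires y − x ≥ 1. Contradiction.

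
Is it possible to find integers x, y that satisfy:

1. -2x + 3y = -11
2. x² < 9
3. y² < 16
Yes

Take x = 1, y = -3. Substituting into each constraint:
  (1) -2(1) + 3(-3) = -11 ✓
  (2) x² = (1)² = 1, and 1 < 9 ✓
  (3) y² = (-3)² = 9, and 9 < 16 ✓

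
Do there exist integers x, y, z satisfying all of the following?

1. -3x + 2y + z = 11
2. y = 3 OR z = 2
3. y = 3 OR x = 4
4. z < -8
Yes

Take x = -5, y = 3, z = -10. Substituting into each constraint:
  (1) -3(-5) + 2(3) + (-10) = 11 ✓
  (2) y = 3, target 3 ✓ (first branch holds)
  (3) y = 3, target 3 ✓ (first branch holds)
  (4) -10 < -8 ✓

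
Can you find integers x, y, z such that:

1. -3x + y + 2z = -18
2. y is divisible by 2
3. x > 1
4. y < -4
Yes

Take x = 4, y = -6, z = 0. Substituting into each constraint:
  (1) -3(4) + (-6) + 2(0) = -18 ✓
  (2) -6 = 2 × -3, remainder 0 ✓
  (3) 4 > 1 ✓
  (4) -6 < -4 ✓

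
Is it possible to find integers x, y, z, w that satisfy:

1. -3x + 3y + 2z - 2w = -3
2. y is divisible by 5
Yes

Take x = 1, y = 0, z = 0, w = 0. Substituting into each constraint:
  (1) -3(1) + 3(0) + 2(0) - 2(0) = -3 ✓
  (2) 0 = 5 × 0, remainder 0 ✓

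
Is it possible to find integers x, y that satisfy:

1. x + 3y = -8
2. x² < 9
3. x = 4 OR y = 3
No

The full constraint system is jointly infeasible over the integers. Each constraint and what it forces:

  - x + 3y = -8: is a linear equation tying the variables together
  - x² < 9: restricts x to |x| ≤ 2
  - x = 4 OR y = 3: forces a choice: either x = 4 or y = 3

Split on the disjunction (x = 4 OR y = 3):
  • If x = 4: this contradicts x² < 9, which requires |x| ≤ 2.
  • If y = 3: the equation forces x = -17, but x² < 9 requires |x| ≤ 2.
Both branches are infeasible, so the system has no integer solution.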